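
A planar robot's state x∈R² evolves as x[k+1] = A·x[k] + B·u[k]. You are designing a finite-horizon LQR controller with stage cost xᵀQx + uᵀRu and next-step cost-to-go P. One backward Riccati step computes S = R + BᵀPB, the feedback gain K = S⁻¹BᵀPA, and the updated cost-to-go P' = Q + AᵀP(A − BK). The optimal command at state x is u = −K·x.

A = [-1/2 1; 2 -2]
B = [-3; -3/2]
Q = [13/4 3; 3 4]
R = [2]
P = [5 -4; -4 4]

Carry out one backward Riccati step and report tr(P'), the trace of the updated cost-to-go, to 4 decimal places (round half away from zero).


BᵀP = [-9.0000 6.0000]
S = R + BᵀPB = [2] + [18.0000] = [20.0000]
BᵀPA = [16.5000 -21.0000]
K = S⁻¹·BᵀPA = [0.8250 -1.0500]
A−BK = [1.9750 -2.1500; 3.2375 -3.5750]
AᵀP(A−BK) = [11.6375 -13.1750; -13.1750 14.9500]
P' = Q + AᵀP(A−BK) = [14.8875 -10.1750; -10.1750 18.9500]
tr(P') = 33.8375

33.8375


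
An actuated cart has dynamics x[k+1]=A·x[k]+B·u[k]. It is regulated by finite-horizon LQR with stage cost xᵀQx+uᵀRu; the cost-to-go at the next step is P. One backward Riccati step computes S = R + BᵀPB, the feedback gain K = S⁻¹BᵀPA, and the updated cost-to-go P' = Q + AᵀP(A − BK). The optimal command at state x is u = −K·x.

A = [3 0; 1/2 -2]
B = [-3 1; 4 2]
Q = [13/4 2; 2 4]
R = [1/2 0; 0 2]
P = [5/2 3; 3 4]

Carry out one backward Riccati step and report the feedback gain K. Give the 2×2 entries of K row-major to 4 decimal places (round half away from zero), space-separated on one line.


BᵀP = [4.5000 7.0000; 8.5000 11.0000]
S = R + BᵀPB = [1/2 0; 0 2] + [14.5000 18.5000; 18.5000 30.5000] = [15.0000 18.5000; 18.5000 32.5000]
BᵀPA = [17.0000 -14.0000; 31.0000 -22.0000]
K = S⁻¹·BᵀPA = [-0.1446 -0.3305; 1.0361 -0.4888]
A−BK = [1.5301 -0.5026; -0.9940 0.2995]
AᵀP(A−BK) = [2.8373 -1.2289; -1.2289 0.6196]
P' = Q + AᵀP(A−BK) = [6.0873 0.7711; 0.7711 4.6196]
tr(P') = 10.7070

-0.1446 -0.3305 1.0361 -0.4888


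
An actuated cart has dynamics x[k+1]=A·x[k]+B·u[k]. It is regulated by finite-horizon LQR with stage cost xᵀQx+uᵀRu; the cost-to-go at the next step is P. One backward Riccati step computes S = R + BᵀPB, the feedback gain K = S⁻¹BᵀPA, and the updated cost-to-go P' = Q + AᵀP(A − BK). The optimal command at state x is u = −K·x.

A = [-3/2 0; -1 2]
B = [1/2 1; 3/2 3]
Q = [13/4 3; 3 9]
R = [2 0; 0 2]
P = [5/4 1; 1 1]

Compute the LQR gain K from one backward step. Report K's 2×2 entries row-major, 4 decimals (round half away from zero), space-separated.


BᵀP = [2.1250 2.0000; 4.2500 4.0000]
S = R + BᵀPB = [2 0; 0 2] + [4.0625 8.1250; 8.1250 16.2500] = [6.0625 8.1250; 8.1250 18.2500]
BᵀPA = [-5.1875 4.0000; -10.3750 8.0000]
K = S⁻¹·BᵀPA = [-0.2325 0.1793; -0.4650 0.3585]
A−BK = [-0.9188 -0.4482; 0.7437 0.6555]
AᵀP(A−BK) = [0.7822 -0.3501; -0.3501 0.4146]
P' = Q + AᵀP(A−BK) = [4.0322 2.6499; 2.6499 9.4146]
tr(P') = 13.4468

-0.2325 0.1793 -0.4650 0.3585


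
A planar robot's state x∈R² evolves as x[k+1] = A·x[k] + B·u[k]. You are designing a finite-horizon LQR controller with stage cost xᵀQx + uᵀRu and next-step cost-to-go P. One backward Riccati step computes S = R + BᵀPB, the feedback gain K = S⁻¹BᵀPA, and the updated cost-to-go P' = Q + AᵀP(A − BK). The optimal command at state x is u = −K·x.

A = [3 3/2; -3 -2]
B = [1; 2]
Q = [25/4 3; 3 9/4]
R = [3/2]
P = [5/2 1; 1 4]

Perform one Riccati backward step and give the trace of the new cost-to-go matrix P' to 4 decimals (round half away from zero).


BᵀP = [4.5000 9.0000]
S = R + BᵀPB = [3/2] + [22.5000] = [24.0000]
BᵀPA = [-13.5000 -11.2500]
K = S⁻¹·BᵀPA = [-0.5625 -0.4688]
A−BK = [3.5625 1.9688; -1.8750 -1.0625]
AᵀP(A−BK) = [32.9063 18.4219; 18.4219 10.3516]
P' = Q + AᵀP(A−BK) = [39.1563 21.4219; 21.4219 12.6016]
tr(P') = 51.7578

51.7578


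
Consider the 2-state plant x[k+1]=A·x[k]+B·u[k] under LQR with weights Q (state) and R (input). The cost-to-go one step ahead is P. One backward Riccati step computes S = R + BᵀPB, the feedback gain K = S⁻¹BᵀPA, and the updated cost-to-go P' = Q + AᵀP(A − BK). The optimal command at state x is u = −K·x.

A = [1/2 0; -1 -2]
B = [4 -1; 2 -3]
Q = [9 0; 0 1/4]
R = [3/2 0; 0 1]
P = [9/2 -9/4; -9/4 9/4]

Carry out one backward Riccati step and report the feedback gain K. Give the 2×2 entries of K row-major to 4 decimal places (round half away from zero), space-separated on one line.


0.2419 0.1935 0.4592 0.7347

BᵀP = [13.5000 -4.5000; 2.2500 -4.5000]
S = R + BᵀPB = [3/2 0; 0 1] + [45.0000 0.0000; 0.0000 11.2500] = [46.5000 0.0000; 0.0000 12.2500]
BᵀPA = [11.2500 9.0000; 5.6250 9.0000]
K = S⁻¹·BᵀPA = [0.2419 0.1935; 0.4592 0.7347]
A−BK = [-0.0086 -0.0395; -0.1063 -0.1830]
AᵀP(A−BK) = [0.3203 0.4399; 0.4399 0.6458]
P' = Q + AᵀP(A−BK) = [9.3203 0.4399; 0.4399 0.8958]
tr(P') = 10.2161


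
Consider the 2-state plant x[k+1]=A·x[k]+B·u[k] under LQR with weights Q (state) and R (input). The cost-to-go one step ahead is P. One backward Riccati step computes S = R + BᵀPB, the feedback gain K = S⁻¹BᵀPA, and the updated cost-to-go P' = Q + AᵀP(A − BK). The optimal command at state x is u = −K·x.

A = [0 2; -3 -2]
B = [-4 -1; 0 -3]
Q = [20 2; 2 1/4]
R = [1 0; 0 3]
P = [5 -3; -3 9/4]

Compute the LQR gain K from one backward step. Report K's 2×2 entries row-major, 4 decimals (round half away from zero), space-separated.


-0.3291 -0.7105 0.5838 0.4031

BᵀP = [-20.0000 12.0000; 4.0000 -3.7500]
S = R + BᵀPB = [1 0; 0 3] + [80.0000 -16.0000; -16.0000 7.2500] = [81.0000 -16.0000; -16.0000 10.2500]
BᵀPA = [-36.0000 -64.0000; 11.2500 15.5000]
K = S⁻¹·BᵀPA = [-0.3291 -0.7105; 0.5838 0.4031]
A−BK = [-0.7327 -0.4388; -1.2486 -0.7906]
AᵀP(A−BK) = [1.8337 1.3870; 1.3870 1.2799]
P' = Q + AᵀP(A−BK) = [21.8337 3.3870; 3.3870 1.5299]
tr(P') = 23.3636


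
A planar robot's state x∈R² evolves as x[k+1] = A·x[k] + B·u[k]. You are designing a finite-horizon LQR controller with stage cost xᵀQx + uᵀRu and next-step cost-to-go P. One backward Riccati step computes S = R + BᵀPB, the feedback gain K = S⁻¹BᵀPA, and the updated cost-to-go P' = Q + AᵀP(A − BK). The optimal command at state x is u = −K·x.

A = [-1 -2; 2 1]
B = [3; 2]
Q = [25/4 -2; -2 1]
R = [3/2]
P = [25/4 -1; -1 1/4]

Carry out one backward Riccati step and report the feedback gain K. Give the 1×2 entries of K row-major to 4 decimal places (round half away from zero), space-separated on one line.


-0.4652 -0.7701

BᵀP = [16.7500 -2.5000]
S = R + BᵀPB = [3/2] + [45.2500] = [46.7500]
BᵀPA = [-21.7500 -36.0000]
K = S⁻¹·BᵀPA = [-0.4652 -0.7701]
A−BK = [0.3957 0.3102; 2.9305 2.5401]
AᵀP(A−BK) = [1.1310 1.2513; 1.2513 1.5281]
P' = Q + AᵀP(A−BK) = [7.3810 -0.7487; -0.7487 2.5281]
tr(P') = 9.9091


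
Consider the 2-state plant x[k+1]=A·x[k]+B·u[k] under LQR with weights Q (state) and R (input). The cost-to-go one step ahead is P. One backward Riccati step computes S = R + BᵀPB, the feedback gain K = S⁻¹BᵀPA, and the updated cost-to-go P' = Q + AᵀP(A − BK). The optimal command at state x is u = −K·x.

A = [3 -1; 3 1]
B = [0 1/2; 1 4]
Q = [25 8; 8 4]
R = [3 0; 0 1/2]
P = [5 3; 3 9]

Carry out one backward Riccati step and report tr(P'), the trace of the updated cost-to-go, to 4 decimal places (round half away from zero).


58.9045

BᵀP = [3.0000 9.0000; 14.5000 37.5000]
S = R + BᵀPB = [3 0; 0 1/2] + [9.0000 37.5000; 37.5000 157.2500] = [12.0000 37.5000; 37.5000 157.7500]
BᵀPA = [36.0000 6.0000; 156.0000 23.0000]
K = S⁻¹·BᵀPA = [-0.3513 0.1726; 1.0724 0.1048]
A−BK = [2.4638 -1.0524; -0.9384 0.4083]
AᵀP(A−BK) = [25.3498 -10.5578; -10.5578 4.5547]
P' = Q + AᵀP(A−BK) = [50.3498 -2.5578; -2.5578 8.5547]
tr(P') = 58.9045


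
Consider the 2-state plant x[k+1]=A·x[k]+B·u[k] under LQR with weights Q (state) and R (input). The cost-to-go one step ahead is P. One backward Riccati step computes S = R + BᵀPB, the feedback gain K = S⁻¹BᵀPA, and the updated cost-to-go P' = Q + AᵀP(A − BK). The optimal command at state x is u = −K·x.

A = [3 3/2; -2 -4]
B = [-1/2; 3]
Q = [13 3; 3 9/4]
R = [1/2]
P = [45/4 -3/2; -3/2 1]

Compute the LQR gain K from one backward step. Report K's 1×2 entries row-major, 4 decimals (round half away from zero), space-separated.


BᵀP = [-10.1250 3.7500]
S = R + BᵀPB = [1/2] + [16.3125] = [16.8125]
BᵀPA = [-37.8750 -30.1875]
K = S⁻¹·BᵀPA = [-2.2528 -1.7955]
A−BK = [1.8736 0.6022; 4.7584 1.3866]
AᵀP(A−BK) = [37.9257 13.1190; 13.1190 5.1097]
P' = Q + AᵀP(A−BK) = [50.9257 16.1190; 16.1190 7.3597]
tr(P') = 58.2853

-2.2528 -1.7955


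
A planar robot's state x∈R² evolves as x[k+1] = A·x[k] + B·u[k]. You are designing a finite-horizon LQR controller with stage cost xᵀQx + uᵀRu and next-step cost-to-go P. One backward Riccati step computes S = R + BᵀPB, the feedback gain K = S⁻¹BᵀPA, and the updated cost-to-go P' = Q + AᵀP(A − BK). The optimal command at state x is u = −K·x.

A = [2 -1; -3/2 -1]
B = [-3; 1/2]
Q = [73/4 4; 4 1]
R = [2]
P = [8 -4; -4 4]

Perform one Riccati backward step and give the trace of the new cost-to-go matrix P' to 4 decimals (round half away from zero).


25.3420

BᵀP = [-26.0000 14.0000]
S = R + BᵀPB = [2] + [85.0000] = [87.0000]
BᵀPA = [-73.0000 12.0000]
K = S⁻¹·BᵀPA = [-0.8391 0.1379]
A−BK = [-0.5172 -0.5862; -1.0805 -1.0690]
AᵀP(A−BK) = [3.7471 2.0690; 2.0690 2.3448]
P' = Q + AᵀP(A−BK) = [21.9971 6.0690; 6.0690 3.3448]
tr(P') = 25.3420


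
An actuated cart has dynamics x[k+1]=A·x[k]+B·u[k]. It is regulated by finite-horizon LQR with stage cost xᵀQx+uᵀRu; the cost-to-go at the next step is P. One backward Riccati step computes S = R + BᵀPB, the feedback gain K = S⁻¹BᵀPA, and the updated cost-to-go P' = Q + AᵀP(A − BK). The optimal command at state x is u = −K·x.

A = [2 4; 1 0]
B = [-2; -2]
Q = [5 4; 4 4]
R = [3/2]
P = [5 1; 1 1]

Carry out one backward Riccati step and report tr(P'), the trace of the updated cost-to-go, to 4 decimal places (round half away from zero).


21.8209

BᵀP = [-12.0000 -4.0000]
S = R + BᵀPB = [3/2] + [32.0000] = [33.5000]
BᵀPA = [-28.0000 -48.0000]
K = S⁻¹·BᵀPA = [-0.8358 -1.4328]
A−BK = [0.3284 1.1343; -0.6716 -2.8657]
AᵀP(A−BK) = [1.5970 3.8806; 3.8806 11.2239]
P' = Q + AᵀP(A−BK) = [6.5970 7.8806; 7.8806 15.2239]
tr(P') = 21.8209


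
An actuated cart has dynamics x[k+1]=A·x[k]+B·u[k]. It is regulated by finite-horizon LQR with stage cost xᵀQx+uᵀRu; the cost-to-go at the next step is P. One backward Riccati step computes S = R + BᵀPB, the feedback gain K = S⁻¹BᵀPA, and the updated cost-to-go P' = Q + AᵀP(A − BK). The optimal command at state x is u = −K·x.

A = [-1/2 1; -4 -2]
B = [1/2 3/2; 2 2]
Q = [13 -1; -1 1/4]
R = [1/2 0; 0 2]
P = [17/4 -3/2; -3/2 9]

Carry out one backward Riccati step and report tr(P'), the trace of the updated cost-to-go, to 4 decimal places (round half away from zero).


21.0515

BᵀP = [-0.8750 17.2500; 3.3750 15.7500]
S = R + BᵀPB = [1/2 0; 0 2] + [34.0625 33.1875; 33.1875 36.5625] = [34.5625 33.1875; 33.1875 38.5625]
BᵀPA = [-68.5625 -35.3750; -64.6875 -28.1250]
K = S⁻¹·BᵀPA = [-2.1483 -1.8614; 0.1714 0.8727]
A−BK = [0.3171 0.6217; -0.0462 -0.0224]
AᵀP(A−BK) = [2.8567 3.1995; 3.1995 4.9448]
P' = Q + AᵀP(A−BK) = [15.8567 2.1995; 2.1995 5.1948]
tr(P') = 21.0515


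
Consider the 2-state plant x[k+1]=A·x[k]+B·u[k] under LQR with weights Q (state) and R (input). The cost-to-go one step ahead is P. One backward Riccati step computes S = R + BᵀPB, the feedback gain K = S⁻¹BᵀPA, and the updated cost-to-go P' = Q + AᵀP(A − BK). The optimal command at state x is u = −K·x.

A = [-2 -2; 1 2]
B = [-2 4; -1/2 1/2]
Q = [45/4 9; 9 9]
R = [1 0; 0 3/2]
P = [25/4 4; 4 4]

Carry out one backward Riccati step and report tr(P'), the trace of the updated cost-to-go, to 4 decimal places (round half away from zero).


BᵀP = [-14.5000 -10.0000; 27.0000 18.0000]
S = R + BᵀPB = [1 0; 0 3/2] + [34.0000 -63.0000; -63.0000 117.0000] = [35.0000 -63.0000; -63.0000 118.5000]
BᵀPA = [19.0000 9.0000; -36.0000 -18.0000]
K = S⁻¹·BᵀPA = [-0.0924 -0.3782; -0.3529 -0.3529]
A−BK = [-0.7731 -1.3445; 1.1303 1.9874]
AᵀP(A−BK) = [2.0504 3.4790; 3.4790 6.0504]
P' = Q + AᵀP(A−BK) = [13.3004 12.4790; 12.4790 15.0504]
tr(P') = 28.3508

28.3508


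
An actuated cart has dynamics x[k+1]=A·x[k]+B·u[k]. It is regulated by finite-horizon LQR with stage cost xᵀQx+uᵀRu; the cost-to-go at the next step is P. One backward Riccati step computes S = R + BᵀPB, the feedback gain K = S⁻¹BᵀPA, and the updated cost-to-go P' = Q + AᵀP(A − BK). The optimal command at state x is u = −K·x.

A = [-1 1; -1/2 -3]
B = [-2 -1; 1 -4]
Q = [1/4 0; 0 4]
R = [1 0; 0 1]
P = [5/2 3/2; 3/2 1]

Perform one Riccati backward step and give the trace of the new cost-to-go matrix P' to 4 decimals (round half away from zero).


BᵀP = [-3.5000 -2.0000; -8.5000 -5.5000]
S = R + BᵀPB = [1 0; 0 1] + [5.0000 11.5000; 11.5000 30.5000] = [6.0000 11.5000; 11.5000 31.5000]
BᵀPA = [4.5000 2.5000; 11.2500 8.0000]
K = S⁻¹·BᵀPA = [0.2181 -0.2335; 0.2775 0.3392]
A−BK = [-0.2863 0.8722; 0.3921 -1.4097]
AᵀP(A−BK) = [0.1465 -0.0154; -0.0154 0.3700]
P' = Q + AᵀP(A−BK) = [0.3965 -0.0154; -0.0154 4.3700]
tr(P') = 4.7665

4.7665


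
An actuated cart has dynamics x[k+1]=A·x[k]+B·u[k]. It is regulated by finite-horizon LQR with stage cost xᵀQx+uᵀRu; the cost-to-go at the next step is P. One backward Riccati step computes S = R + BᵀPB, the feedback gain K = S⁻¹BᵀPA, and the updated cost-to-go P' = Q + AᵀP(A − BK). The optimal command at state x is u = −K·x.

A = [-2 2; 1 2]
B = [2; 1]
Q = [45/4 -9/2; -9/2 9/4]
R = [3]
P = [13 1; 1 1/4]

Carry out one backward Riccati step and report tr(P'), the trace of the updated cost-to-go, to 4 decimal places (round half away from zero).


BᵀP = [27.0000 2.2500]
S = R + BᵀPB = [3] + [56.2500] = [59.2500]
BᵀPA = [-51.7500 58.5000]
K = S⁻¹·BᵀPA = [-0.8734 0.9873]
A−BK = [-0.2532 0.0253; 1.8734 1.0127]
AᵀP(A−BK) = [3.0506 -2.4051; -2.4051 3.2405]
P' = Q + AᵀP(A−BK) = [14.3006 -6.9051; -6.9051 5.4905]
tr(P') = 19.7911

19.7911


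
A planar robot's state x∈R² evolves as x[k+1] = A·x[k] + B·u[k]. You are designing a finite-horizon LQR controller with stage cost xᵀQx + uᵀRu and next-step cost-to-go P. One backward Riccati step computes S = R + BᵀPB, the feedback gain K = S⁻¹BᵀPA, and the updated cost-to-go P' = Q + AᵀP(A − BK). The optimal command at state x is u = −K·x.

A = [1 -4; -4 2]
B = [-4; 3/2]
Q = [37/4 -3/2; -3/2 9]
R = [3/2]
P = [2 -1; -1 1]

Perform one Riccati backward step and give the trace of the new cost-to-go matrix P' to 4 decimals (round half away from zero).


25.1872

BᵀP = [-9.5000 5.5000]
S = R + BᵀPB = [3/2] + [46.2500] = [47.7500]
BᵀPA = [-31.5000 49.0000]
K = S⁻¹·BᵀPA = [-0.6597 1.0262]
A−BK = [-1.6387 0.1047; -3.0105 0.4607]
AᵀP(A−BK) = [5.2199 -1.6754; -1.6754 1.7173]
P' = Q + AᵀP(A−BK) = [14.4699 -3.1754; -3.1754 10.7173]
tr(P') = 25.1872


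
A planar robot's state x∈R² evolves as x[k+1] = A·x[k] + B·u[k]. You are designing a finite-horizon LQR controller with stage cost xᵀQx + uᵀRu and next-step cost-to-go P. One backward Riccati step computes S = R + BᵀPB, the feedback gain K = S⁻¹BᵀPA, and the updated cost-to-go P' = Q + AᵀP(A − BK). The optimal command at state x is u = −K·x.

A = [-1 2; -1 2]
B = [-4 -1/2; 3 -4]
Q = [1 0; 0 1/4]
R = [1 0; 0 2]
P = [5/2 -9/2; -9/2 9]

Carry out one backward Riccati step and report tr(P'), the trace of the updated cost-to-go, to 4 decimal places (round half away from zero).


2.2419

BᵀP = [-23.5000 45.0000; 16.7500 -33.7500]
S = R + BᵀPB = [1 0; 0 2] + [229.0000 -168.2500; -168.2500 126.6250] = [230.0000 -168.2500; -168.2500 128.6250]
BᵀPA = [-21.5000 43.0000; 17.0000 -34.0000]
K = S⁻¹·BᵀPA = [0.0743 -0.1486; 0.2294 -0.4588]
A−BK = [-0.5880 1.1760; -0.3054 0.6108]
AᵀP(A−BK) = [0.1984 -0.3967; -0.3967 0.7935]
P' = Q + AᵀP(A−BK) = [1.1984 -0.3967; -0.3967 1.0435]
tr(P') = 2.2419


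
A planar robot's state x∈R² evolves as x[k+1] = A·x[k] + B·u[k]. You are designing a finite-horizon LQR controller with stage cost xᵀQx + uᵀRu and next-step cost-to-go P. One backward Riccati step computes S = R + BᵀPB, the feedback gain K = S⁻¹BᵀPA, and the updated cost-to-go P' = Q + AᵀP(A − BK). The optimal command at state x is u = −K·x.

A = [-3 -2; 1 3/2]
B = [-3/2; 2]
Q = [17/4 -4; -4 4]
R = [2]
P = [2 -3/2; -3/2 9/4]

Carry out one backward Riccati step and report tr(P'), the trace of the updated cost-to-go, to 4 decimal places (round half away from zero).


BᵀP = [-6.0000 6.7500]
S = R + BᵀPB = [2] + [22.5000] = [24.5000]
BᵀPA = [24.7500 22.1250]
K = S⁻¹·BᵀPA = [1.0102 0.9031]
A−BK = [-1.4847 -0.6454; -1.0204 -0.3061]
AᵀP(A−BK) = [4.2474 2.7742; 2.7742 2.0823]
P' = Q + AᵀP(A−BK) = [8.4974 -1.2258; -1.2258 6.0823]
tr(P') = 14.5797

14.5797


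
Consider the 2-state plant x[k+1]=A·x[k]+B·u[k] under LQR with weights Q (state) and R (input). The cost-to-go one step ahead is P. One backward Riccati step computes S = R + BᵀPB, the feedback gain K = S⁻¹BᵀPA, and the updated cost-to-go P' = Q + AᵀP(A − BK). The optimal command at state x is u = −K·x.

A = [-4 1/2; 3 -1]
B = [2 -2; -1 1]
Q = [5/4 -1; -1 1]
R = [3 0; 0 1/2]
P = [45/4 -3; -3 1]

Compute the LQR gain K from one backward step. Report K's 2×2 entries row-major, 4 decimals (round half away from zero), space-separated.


-0.3007 0.0483 1.8044 -0.2897

BᵀP = [25.5000 -7.0000; -25.5000 7.0000]
S = R + BᵀPB = [3 0; 0 1/2] + [58.0000 -58.0000; -58.0000 58.0000] = [61.0000 -58.0000; -58.0000 58.5000]
BᵀPA = [-123.0000 19.7500; 123.0000 -19.7500]
K = S⁻¹·BᵀPA = [-0.3007 0.0483; 1.8044 -0.2897]
A−BK = [0.2103 -0.1760; 0.8949 -0.6620]
AᵀP(A−BK) = [2.0685 -0.4236; -0.4236 0.1366]
P' = Q + AᵀP(A−BK) = [3.3185 -1.4236; -1.4236 1.1366]
tr(P') = 4.4551


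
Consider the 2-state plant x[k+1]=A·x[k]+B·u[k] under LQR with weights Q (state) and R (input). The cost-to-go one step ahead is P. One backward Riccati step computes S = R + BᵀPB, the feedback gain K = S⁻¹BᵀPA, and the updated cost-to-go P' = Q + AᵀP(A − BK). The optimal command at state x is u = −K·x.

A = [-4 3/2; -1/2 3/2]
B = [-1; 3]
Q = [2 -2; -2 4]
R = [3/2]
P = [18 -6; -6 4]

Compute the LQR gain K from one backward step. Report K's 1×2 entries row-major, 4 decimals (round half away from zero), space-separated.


BᵀP = [-36.0000 18.0000]
S = R + BᵀPB = [3/2] + [90.0000] = [91.5000]
BᵀPA = [135.0000 -27.0000]
K = S⁻¹·BᵀPA = [1.4754 -0.2951]
A−BK = [-2.5246 1.2049; -4.9262 2.3852]
AᵀP(A−BK) = [65.8197 -30.6639; -30.6639 14.5328]
P' = Q + AᵀP(A−BK) = [67.8197 -32.6639; -32.6639 18.5328]
tr(P') = 86.3525

1.4754 -0.2951


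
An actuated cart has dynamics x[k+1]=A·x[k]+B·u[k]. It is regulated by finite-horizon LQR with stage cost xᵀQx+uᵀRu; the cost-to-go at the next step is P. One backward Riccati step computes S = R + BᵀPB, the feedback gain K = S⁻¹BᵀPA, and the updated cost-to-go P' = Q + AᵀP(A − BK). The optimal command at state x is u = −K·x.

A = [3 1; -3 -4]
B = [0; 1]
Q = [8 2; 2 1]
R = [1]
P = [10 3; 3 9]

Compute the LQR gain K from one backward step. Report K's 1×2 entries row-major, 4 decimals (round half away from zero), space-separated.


BᵀP = [3.0000 9.0000]
S = R + BᵀPB = [1] + [9.0000] = [10.0000]
BᵀPA = [-18.0000 -33.0000]
K = S⁻¹·BᵀPA = [-1.8000 -3.3000]
A−BK = [3.0000 1.0000; -1.2000 -0.7000]
AᵀP(A−BK) = [84.6000 33.6000; 33.6000 21.1000]
P' = Q + AᵀP(A−BK) = [92.6000 35.6000; 35.6000 22.1000]
tr(P') = 114.7000

-1.8000 -3.3000


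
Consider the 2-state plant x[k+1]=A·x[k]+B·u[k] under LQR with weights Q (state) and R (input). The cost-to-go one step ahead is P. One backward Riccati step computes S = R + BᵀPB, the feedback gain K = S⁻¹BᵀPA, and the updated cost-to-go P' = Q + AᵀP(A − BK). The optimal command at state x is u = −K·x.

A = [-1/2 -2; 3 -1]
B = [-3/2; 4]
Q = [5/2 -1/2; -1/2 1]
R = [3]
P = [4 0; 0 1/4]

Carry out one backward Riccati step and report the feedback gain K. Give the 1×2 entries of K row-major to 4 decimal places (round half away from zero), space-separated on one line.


BᵀP = [-6.0000 1.0000]
S = R + BᵀPB = [3] + [13.0000] = [16.0000]
BᵀPA = [6.0000 11.0000]
K = S⁻¹·BᵀPA = [0.3750 0.6875]
A−BK = [0.0625 -0.9688; 1.5000 -3.7500]
AᵀP(A−BK) = [1.0000 -0.8750; -0.8750 8.6875]
P' = Q + AᵀP(A−BK) = [3.5000 -1.3750; -1.3750 9.6875]
tr(P') = 13.1875

0.3750 0.6875


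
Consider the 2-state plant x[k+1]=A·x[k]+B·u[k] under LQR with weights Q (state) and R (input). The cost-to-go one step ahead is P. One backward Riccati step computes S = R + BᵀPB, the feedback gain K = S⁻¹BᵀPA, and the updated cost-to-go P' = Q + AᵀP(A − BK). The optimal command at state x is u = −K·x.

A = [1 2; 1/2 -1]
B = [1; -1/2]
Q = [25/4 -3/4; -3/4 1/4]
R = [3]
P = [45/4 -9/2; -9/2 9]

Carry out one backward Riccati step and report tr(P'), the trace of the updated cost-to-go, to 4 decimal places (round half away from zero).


21.9286

BᵀP = [13.5000 -9.0000]
S = R + BᵀPB = [3] + [18.0000] = [21.0000]
BᵀPA = [9.0000 36.0000]
K = S⁻¹·BᵀPA = [0.4286 1.7143]
A−BK = [0.5714 0.2857; 0.7143 -0.1429]
AᵀP(A−BK) = [5.1429 2.5714; 2.5714 10.2857]
P' = Q + AᵀP(A−BK) = [11.3929 1.8214; 1.8214 10.5357]
tr(P') = 21.9286


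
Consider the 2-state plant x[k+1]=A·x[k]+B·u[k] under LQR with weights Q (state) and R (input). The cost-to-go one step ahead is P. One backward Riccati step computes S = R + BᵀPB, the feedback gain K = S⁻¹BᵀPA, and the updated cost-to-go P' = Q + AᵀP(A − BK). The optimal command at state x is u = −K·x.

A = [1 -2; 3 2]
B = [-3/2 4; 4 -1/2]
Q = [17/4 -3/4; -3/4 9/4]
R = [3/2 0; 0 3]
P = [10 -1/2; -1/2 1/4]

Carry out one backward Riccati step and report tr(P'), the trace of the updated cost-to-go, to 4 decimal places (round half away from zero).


BᵀP = [-17.0000 1.7500; 40.2500 -2.1250]
S = R + BᵀPB = [3/2 0; 0 3] + [32.5000 -68.8750; -68.8750 162.0625] = [34.0000 -68.8750; -68.8750 165.0625]
BᵀPA = [-11.7500 37.5000; 33.8750 -84.7500]
K = S⁻¹·BᵀPA = [0.4533 0.4062; 0.3944 -0.3440]
A−BK = [0.1025 -0.0149; 1.3839 0.2034]
AᵀP(A−BK) = [1.2168 -0.0758; -0.0758 0.6180]
P' = Q + AᵀP(A−BK) = [5.4668 -0.8258; -0.8258 2.8680]
tr(P') = 8.3348

8.3348


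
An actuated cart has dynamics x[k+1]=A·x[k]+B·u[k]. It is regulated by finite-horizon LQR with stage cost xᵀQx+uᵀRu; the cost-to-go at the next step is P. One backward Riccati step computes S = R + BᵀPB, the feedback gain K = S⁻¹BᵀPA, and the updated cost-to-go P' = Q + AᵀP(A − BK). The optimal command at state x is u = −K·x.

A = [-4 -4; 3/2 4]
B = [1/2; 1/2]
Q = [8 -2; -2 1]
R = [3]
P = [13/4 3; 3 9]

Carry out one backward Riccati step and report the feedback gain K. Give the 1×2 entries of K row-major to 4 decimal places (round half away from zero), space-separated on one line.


BᵀP = [3.1250 6.0000]
S = R + BᵀPB = [3] + [4.5625] = [7.5625]
BᵀPA = [-3.5000 11.5000]
K = S⁻¹·BᵀPA = [-0.4628 1.5207]
A−BK = [-3.7686 -4.7603; 1.7314 3.2397]
AᵀP(A−BK) = [34.6302 45.3223; 45.3223 82.5124]
P' = Q + AᵀP(A−BK) = [42.6302 43.3223; 43.3223 83.5124]
tr(P') = 126.1426

-0.4628 1.5207


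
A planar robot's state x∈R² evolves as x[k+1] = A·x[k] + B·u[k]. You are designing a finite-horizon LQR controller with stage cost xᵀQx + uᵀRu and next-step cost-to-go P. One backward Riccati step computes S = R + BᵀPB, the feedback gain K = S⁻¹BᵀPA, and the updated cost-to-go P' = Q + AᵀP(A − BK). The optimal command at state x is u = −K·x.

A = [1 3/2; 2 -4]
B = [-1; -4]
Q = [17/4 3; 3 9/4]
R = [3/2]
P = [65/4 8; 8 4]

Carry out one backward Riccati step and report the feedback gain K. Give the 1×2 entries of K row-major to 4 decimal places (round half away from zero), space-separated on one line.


-0.6604 0.1621

BᵀP = [-48.2500 -24.0000]
S = R + BᵀPB = [3/2] + [144.2500] = [145.7500]
BᵀPA = [-96.2500 23.6250]
K = S⁻¹·BᵀPA = [-0.6604 0.1621]
A−BK = [0.3396 1.6621; -0.6415 -3.3516]
AᵀP(A−BK) = [0.6887 -0.0236; -0.0236 0.7331]
P' = Q + AᵀP(A−BK) = [4.9387 2.9764; 2.9764 2.9831]
tr(P') = 7.9217


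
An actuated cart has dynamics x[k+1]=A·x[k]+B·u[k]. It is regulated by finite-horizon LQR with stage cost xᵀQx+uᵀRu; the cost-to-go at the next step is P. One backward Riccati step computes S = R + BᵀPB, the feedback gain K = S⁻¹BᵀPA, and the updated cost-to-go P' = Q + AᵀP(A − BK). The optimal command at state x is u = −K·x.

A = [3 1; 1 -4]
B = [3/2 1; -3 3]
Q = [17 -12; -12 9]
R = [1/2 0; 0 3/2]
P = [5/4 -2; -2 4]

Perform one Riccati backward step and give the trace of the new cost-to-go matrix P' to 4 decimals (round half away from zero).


BᵀP = [7.8750 -15.0000; -4.7500 10.0000]
S = R + BᵀPB = [1/2 0; 0 3/2] + [56.8125 -37.1250; -37.1250 25.2500] = [57.3125 -37.1250; -37.1250 26.7500]
BᵀPA = [8.6250 67.8750; -4.2500 -44.7500]
K = S⁻¹·BᵀPA = [0.4710 0.9966; 0.4949 -0.2898]
A−BK = [1.7986 -0.2050; 0.9286 -0.1409]
AᵀP(A−BK) = [1.2904 -0.0771; -0.0771 0.6390]
P' = Q + AᵀP(A−BK) = [18.2904 -12.0771; -12.0771 9.6390]
tr(P') = 27.9294

27.9294


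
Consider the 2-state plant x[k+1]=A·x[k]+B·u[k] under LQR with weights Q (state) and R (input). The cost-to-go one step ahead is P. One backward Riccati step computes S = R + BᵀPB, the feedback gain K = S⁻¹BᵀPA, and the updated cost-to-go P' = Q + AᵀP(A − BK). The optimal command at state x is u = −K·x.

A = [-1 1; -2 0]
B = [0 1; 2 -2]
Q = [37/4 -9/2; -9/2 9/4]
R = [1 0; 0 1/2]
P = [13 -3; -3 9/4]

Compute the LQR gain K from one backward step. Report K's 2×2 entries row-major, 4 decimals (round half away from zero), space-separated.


BᵀP = [-6.0000 4.5000; 19.0000 -7.5000]
S = R + BᵀPB = [1 0; 0 1/2] + [9.0000 -15.0000; -15.0000 34.0000] = [10.0000 -15.0000; -15.0000 34.5000]
BᵀPA = [-3.0000 -6.0000; -4.0000 19.0000]
K = S⁻¹·BᵀPA = [-1.3625 0.6500; -0.7083 0.8333]
A−BK = [-0.2917 0.1667; -0.6917 0.3667]
AᵀP(A−BK) = [3.0792 -1.7167; -1.7167 1.0667]
P' = Q + AᵀP(A−BK) = [12.3292 -6.2167; -6.2167 3.3167]
tr(P') = 15.6458

-1.3625 0.6500 -0.7083 0.8333


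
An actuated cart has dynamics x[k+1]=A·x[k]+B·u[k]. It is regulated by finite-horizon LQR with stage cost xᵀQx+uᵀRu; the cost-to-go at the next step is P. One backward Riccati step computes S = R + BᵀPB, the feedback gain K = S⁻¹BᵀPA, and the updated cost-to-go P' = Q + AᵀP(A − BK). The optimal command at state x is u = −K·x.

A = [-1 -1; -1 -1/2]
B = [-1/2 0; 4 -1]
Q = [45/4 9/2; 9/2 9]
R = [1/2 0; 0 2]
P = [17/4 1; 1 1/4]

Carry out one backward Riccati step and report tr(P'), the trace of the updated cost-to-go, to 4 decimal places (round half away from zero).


25.3529

BᵀP = [1.8750 0.5000; -1.0000 -0.2500]
S = R + BᵀPB = [1/2 0; 0 2] + [1.0625 -0.5000; -0.5000 0.2500] = [1.5625 -0.5000; -0.5000 2.2500]
BᵀPA = [-2.3750 -2.1250; 1.2500 1.1250]
K = S⁻¹·BᵀPA = [-1.4450 -1.2919; 0.2344 0.2129]
A−BK = [-1.7225 -1.6459; 5.0144 4.8804]
AᵀP(A−BK) = [2.7751 2.5407; 2.5407 2.3278]
P' = Q + AᵀP(A−BK) = [14.0251 7.0407; 7.0407 11.3278]
tr(P') = 25.3529


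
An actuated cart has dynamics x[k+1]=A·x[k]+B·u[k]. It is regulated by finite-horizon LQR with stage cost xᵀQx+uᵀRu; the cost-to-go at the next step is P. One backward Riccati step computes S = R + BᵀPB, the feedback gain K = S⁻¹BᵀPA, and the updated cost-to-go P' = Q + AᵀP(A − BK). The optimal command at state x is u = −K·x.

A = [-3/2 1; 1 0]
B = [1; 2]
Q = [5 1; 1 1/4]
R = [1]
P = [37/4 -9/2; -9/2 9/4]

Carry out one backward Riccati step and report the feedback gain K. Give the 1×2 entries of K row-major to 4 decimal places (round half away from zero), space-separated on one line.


-0.3000 0.2000

BᵀP = [0.2500 0.0000]
S = R + BᵀPB = [1] + [0.2500] = [1.2500]
BᵀPA = [-0.3750 0.2500]
K = S⁻¹·BᵀPA = [-0.3000 0.2000]
A−BK = [-1.2000 0.8000; 1.6000 -0.4000]
AᵀP(A−BK) = [36.4500 -18.3000; -18.3000 9.2000]
P' = Q + AᵀP(A−BK) = [41.4500 -17.3000; -17.3000 9.4500]
tr(P') = 50.9000


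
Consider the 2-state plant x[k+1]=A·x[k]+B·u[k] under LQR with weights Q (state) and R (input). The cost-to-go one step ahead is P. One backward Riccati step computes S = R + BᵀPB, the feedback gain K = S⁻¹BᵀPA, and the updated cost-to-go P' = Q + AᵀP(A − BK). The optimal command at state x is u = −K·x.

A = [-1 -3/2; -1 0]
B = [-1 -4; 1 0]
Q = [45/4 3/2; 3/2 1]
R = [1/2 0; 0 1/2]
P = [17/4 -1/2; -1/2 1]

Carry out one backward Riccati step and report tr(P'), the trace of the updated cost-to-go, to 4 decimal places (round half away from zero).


BᵀP = [-4.7500 1.5000; -17.0000 2.0000]
S = R + BᵀPB = [1/2 0; 0 1/2] + [6.2500 19.0000; 19.0000 68.0000] = [6.7500 19.0000; 19.0000 68.5000]
BᵀPA = [3.2500 7.1250; 15.0000 25.5000]
K = S⁻¹·BᵀPA = [-0.6153 0.0351; 0.3896 0.3625]
A−BK = [-0.0567 -0.0148; -0.3847 -0.0351]
AᵀP(A−BK) = [0.4051 0.0731; 0.0731 0.0680]
P' = Q + AᵀP(A−BK) = [11.6551 1.5731; 1.5731 1.0680]
tr(P') = 12.7230

12.7230


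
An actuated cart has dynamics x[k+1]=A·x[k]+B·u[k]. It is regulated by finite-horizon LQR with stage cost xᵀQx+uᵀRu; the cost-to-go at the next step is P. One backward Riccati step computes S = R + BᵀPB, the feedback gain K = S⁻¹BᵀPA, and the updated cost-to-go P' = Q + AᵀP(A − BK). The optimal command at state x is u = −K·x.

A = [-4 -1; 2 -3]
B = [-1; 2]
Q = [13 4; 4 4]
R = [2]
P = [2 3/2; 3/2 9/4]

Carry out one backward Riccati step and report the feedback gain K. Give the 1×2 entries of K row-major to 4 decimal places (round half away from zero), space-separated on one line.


BᵀP = [1.0000 3.0000]
S = R + BᵀPB = [2] + [5.0000] = [7.0000]
BᵀPA = [2.0000 -10.0000]
K = S⁻¹·BᵀPA = [0.2857 -1.4286]
A−BK = [-3.7143 -2.4286; 1.4286 -0.1429]
AᵀP(A−BK) = [16.4286 12.3571; 12.3571 16.9643]
P' = Q + AᵀP(A−BK) = [29.4286 16.3571; 16.3571 20.9643]
tr(P') = 50.3929

0.2857 -1.4286


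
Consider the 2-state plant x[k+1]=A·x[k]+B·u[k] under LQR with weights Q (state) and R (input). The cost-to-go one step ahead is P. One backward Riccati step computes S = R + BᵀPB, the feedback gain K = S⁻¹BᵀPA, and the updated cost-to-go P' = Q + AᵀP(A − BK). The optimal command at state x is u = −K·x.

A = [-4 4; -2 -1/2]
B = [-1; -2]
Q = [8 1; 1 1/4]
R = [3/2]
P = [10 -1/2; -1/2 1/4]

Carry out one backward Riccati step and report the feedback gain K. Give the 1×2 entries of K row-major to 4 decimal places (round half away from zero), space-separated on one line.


3.4286 -3.4286

BᵀP = [-9.0000 0.0000]
S = R + BᵀPB = [3/2] + [9.0000] = [10.5000]
BᵀPA = [36.0000 -36.0000]
K = S⁻¹·BᵀPA = [3.4286 -3.4286]
A−BK = [-0.5714 0.5714; 4.8571 -7.3571]
AᵀP(A−BK) = [29.5714 -33.3214; -33.3214 38.6339]
P' = Q + AᵀP(A−BK) = [37.5714 -32.3214; -32.3214 38.8839]
tr(P') = 76.4554


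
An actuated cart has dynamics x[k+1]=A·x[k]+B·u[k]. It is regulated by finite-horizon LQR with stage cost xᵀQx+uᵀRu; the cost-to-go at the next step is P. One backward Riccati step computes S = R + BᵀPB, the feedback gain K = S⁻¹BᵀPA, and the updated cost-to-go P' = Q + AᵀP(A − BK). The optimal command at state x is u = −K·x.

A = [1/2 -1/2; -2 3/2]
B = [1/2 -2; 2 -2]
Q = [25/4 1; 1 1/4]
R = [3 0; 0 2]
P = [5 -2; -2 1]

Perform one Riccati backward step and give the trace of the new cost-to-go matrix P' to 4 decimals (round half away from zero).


12.0813

BᵀP = [-1.5000 1.0000; -6.0000 2.0000]
S = R + BᵀPB = [3 0; 0 2] + [1.2500 1.0000; 1.0000 8.0000] = [4.2500 1.0000; 1.0000 10.0000]
BᵀPA = [-2.7500 2.2500; -7.0000 6.0000]
K = S⁻¹·BᵀPA = [-0.4940 0.3976; -0.6506 0.5602]
A−BK = [-0.5542 0.4217; -2.3133 1.8253]
AᵀP(A−BK) = [3.3373 -2.7349; -2.7349 2.2440]
P' = Q + AᵀP(A−BK) = [9.5873 -1.7349; -1.7349 2.4940]
tr(P') = 12.0813


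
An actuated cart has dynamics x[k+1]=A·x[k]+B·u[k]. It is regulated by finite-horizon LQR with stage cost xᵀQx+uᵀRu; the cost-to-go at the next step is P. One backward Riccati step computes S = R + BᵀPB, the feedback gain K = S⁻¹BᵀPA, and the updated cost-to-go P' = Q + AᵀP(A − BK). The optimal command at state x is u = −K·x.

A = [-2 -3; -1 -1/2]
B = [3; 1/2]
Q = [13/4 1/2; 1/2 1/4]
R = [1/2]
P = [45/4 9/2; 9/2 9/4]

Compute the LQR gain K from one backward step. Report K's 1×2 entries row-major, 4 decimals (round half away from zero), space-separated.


BᵀP = [36.0000 14.6250]
S = R + BᵀPB = [1/2] + [115.3125] = [115.8125]
BᵀPA = [-86.6250 -115.3125]
K = S⁻¹·BᵀPA = [-0.7480 -0.9957]
A−BK = [0.2439 -0.0130; -0.6260 -0.0022]
AᵀP(A−BK) = [0.4566 0.3740; 0.3740 0.4978]
P' = Q + AᵀP(A−BK) = [3.7066 0.8740; 0.8740 0.7478]
tr(P') = 4.4544

-0.7480 -0.9957


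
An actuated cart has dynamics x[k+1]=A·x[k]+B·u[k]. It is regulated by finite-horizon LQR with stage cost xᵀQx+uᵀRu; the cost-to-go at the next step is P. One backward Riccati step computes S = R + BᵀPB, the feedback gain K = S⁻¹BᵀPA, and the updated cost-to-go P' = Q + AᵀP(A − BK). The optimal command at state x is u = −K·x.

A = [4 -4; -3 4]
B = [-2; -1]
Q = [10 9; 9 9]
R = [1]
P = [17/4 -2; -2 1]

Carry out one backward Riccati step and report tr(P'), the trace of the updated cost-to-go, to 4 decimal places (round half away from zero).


BᵀP = [-6.5000 3.0000]
S = R + BᵀPB = [1] + [10.0000] = [11.0000]
BᵀPA = [-35.0000 38.0000]
K = S⁻¹·BᵀPA = [-3.1818 3.4545]
A−BK = [-2.3636 2.9091; -6.1818 7.4545]
AᵀP(A−BK) = [13.6364 -15.0909; -15.0909 16.7273]
P' = Q + AᵀP(A−BK) = [23.6364 -6.0909; -6.0909 25.7273]
tr(P') = 49.3636

49.3636


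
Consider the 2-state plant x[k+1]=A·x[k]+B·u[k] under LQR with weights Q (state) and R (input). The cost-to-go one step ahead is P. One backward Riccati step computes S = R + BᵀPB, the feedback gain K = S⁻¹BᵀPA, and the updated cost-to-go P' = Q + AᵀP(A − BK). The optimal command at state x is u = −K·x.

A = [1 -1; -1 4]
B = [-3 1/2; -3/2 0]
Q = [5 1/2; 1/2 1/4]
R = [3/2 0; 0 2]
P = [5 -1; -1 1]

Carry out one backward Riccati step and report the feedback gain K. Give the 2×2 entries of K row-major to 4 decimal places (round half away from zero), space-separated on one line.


BᵀP = [-13.5000 1.5000; 2.5000 -0.5000]
S = R + BᵀPB = [3/2 0; 0 2] + [38.2500 -6.7500; -6.7500 1.2500] = [39.7500 -6.7500; -6.7500 3.2500]
BᵀPA = [-15.0000 19.5000; 3.0000 -4.5000]
K = S⁻¹·BᵀPA = [-0.3408 0.3946; 0.2152 -0.5650]
A−BK = [-0.1300 0.4664; -1.5112 4.5919]
AᵀP(A−BK) = [2.2422 -6.3857; -6.3857 18.7623]
P' = Q + AᵀP(A−BK) = [7.2422 -5.8857; -5.8857 19.0123]
tr(P') = 26.2545

-0.3408 0.3946 0.2152 -0.5650


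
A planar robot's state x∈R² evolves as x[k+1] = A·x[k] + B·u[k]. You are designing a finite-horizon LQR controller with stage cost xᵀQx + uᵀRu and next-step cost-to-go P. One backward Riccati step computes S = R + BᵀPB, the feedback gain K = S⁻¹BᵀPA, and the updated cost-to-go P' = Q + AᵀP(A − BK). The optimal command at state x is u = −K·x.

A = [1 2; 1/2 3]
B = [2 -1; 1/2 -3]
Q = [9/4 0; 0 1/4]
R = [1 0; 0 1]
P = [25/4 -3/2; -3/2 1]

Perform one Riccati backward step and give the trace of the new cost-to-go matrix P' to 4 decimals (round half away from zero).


BᵀP = [11.7500 -2.5000; -1.7500 -1.5000]
S = R + BᵀPB = [1 0; 0 1] + [22.2500 -4.2500; -4.2500 6.2500] = [23.2500 -4.2500; -4.2500 7.2500]
BᵀPA = [10.5000 16.0000; -2.5000 -8.0000]
K = S⁻¹·BᵀPA = [0.4352 0.5449; -0.0897 -0.7841]
A−BK = [0.0399 0.1262; 0.0133 0.3754]
AᵀP(A−BK) = [0.2060 0.3189; 0.3189 1.0100]
P' = Q + AᵀP(A−BK) = [2.4560 0.3189; 0.3189 1.2600]
tr(P') = 3.7159

3.7159


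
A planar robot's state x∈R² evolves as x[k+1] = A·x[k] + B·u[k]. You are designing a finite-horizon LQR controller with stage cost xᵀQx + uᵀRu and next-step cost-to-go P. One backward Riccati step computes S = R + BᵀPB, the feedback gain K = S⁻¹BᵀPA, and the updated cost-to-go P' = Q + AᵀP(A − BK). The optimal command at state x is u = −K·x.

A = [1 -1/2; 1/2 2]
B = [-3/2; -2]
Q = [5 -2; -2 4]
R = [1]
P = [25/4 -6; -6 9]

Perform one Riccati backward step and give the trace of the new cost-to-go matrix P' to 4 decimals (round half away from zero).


36.0674

BᵀP = [2.6250 -9.0000]
S = R + BᵀPB = [1] + [14.0625] = [15.0625]
BᵀPA = [-1.8750 -19.3125]
K = S⁻¹·BᵀPA = [-0.1245 -1.2822]
A−BK = [0.8133 -2.4232; 0.2510 -0.5643]
AᵀP(A−BK) = [2.2666 -7.0290; -7.0290 24.8008]
P' = Q + AᵀP(A−BK) = [7.2666 -9.0290; -9.0290 28.8008]
tr(P') = 36.0674


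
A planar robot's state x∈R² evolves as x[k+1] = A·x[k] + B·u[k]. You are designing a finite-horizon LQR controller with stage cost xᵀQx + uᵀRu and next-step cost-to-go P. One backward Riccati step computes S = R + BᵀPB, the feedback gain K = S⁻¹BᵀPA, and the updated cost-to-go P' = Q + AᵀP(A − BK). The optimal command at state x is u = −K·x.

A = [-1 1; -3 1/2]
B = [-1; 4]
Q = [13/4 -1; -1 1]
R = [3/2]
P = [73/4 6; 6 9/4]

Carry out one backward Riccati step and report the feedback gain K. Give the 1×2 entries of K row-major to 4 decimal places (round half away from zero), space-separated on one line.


-1.9032 0.9355

BᵀP = [5.7500 3.0000]
S = R + BᵀPB = [3/2] + [6.2500] = [7.7500]
BᵀPA = [-14.7500 7.2500]
K = S⁻¹·BᵀPA = [-1.9032 0.9355]
A−BK = [-2.9032 1.9355; 4.6129 -3.2419]
AᵀP(A−BK) = [46.4274 -28.8266; -28.8266 18.0302]
P' = Q + AᵀP(A−BK) = [49.6774 -29.8266; -29.8266 19.0302]
tr(P') = 68.7077


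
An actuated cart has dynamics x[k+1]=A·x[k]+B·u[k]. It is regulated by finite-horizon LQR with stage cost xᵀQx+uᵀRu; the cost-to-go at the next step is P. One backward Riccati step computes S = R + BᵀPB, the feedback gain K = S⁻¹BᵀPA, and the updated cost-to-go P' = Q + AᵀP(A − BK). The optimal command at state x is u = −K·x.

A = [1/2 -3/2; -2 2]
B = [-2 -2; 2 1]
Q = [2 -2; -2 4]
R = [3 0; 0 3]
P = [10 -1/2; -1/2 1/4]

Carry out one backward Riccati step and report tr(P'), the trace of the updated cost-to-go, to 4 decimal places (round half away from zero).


BᵀP = [-21.0000 1.5000; -20.5000 1.2500]
S = R + BᵀPB = [3 0; 0 3] + [45.0000 43.5000; 43.5000 42.2500] = [48.0000 43.5000; 43.5000 45.2500]
BᵀPA = [-13.5000 34.5000; -12.7500 33.2500]
K = S⁻¹·BᵀPA = [-0.2011 0.4102; -0.0885 0.3405]
A−BK = [-0.0791 0.0013; -1.5094 0.8391]
AᵀP(A−BK) = [0.6575 -0.6213; -0.6213 1.0275]
P' = Q + AᵀP(A−BK) = [2.6575 -2.6213; -2.6213 5.0275]
tr(P') = 7.6850

7.6850


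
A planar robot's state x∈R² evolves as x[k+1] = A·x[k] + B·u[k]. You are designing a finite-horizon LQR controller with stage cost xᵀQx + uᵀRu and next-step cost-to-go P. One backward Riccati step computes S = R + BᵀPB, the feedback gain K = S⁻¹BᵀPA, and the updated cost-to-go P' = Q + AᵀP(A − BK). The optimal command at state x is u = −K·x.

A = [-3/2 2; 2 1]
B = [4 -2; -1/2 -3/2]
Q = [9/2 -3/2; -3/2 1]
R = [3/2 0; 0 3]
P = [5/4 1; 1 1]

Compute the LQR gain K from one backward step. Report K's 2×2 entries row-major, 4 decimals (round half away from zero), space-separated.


-0.1193 0.4597 -0.1662 -0.3045

BᵀP = [4.5000 3.5000; -4.0000 -3.5000]
S = R + BᵀPB = [3/2 0; 0 3] + [16.2500 -14.2500; -14.2500 13.2500] = [17.7500 -14.2500; -14.2500 16.2500]
BᵀPA = [0.2500 12.5000; -1.0000 -11.5000]
K = S⁻¹·BᵀPA = [-0.1193 0.4597; -0.1662 -0.3045]
A−BK = [-1.3551 -0.4480; 1.6911 0.7731]
AᵀP(A−BK) = [0.6762 0.3305; 0.3305 0.7511]
P' = Q + AᵀP(A−BK) = [5.1762 -1.1695; -1.1695 1.7511]
tr(P') = 6.9273


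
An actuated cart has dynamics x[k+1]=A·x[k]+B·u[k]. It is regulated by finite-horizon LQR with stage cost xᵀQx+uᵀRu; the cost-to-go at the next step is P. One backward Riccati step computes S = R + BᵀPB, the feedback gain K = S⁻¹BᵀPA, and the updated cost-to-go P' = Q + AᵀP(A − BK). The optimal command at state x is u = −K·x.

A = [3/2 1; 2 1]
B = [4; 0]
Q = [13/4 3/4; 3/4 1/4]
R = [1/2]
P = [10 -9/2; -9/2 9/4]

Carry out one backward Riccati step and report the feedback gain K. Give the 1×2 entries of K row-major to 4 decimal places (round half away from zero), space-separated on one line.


0.1495 0.1371

BᵀP = [40.0000 -18.0000]
S = R + BᵀPB = [1/2] + [160.0000] = [160.5000]
BᵀPA = [24.0000 22.0000]
K = S⁻¹·BᵀPA = [0.1495 0.1371]
A−BK = [0.9019 0.4517; 2.0000 1.0000]
AᵀP(A−BK) = [0.9112 0.4603; 0.4603 0.2344]
P' = Q + AᵀP(A−BK) = [4.1612 1.2103; 1.2103 0.4844]
tr(P') = 4.6456
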